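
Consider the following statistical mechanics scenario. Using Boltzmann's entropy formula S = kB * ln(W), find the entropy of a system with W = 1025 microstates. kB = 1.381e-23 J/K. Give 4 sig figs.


Step 1: ln(W) = ln(1025) = 6.932
Step 2: S = kB * ln(W) = 1.381e-23 * 6.932
Step 3: S = 9.574e-23 J/K

9.574e-23


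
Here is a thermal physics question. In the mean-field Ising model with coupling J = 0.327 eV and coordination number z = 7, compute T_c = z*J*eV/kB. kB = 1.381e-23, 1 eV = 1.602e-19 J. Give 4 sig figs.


Step 1: z*J = 7*0.327 = 2.289 eV
Step 2: Convert to Joules: 2.289*1.602e-19 = 3.667e-19 J
Step 3: T_c = 3.667e-19 / 1.381e-23 = 2.655e+04 K

2.655e+04


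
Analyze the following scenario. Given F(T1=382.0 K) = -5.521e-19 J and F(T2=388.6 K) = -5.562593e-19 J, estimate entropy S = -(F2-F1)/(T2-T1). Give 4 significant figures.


Step 1: dF = F2 - F1 = -5.562593e-19 - (-5.521e-19) = -4.1593e-21 J
Step 2: dT = T2 - T1 = 388.6 - 382.0 = 6.6 K
Step 3: S = -dF/dT = -(-4.1593e-21)/6.6 = 6.302e-22 J/K

6.302e-22


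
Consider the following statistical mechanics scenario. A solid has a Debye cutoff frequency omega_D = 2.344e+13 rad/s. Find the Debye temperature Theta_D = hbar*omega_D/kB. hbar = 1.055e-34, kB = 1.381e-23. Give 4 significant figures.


Step 1: hbar*omega_D = 1.055e-34 * 2.344e+13 = 2.473e-21 J
Step 2: Theta_D = 2.473e-21 / 1.381e-23
Step 3: Theta_D = 179.1 K

179.1


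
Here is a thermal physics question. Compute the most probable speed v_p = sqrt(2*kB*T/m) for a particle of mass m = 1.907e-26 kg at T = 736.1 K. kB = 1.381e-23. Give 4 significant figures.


Step 1: Numerator = 2*kB*T = 2*1.381e-23*736.1 = 2.033e-20
Step 2: Ratio = 2.033e-20 / 1.907e-26 = 1.066e+06
Step 3: v_p = sqrt(1.066e+06) = 1033 m/s

1033


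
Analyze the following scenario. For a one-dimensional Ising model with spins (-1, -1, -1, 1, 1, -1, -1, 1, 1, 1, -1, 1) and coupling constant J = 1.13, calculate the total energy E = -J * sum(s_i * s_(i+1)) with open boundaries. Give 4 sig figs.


Step 1: Nearest-neighbor products: 1, 1, -1, 1, -1, 1, -1, 1, 1, -1, -1
Step 2: Sum of products = 1
Step 3: E = -1.13 * 1 = -1.13

-1.13


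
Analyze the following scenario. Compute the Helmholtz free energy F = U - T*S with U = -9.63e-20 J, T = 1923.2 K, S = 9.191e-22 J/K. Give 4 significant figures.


Step 1: T*S = 1923.2 * 9.191e-22 = 1.768e-18 J
Step 2: F = U - T*S = -9.63e-20 - 1.768e-18
Step 3: F = -1.864e-18 J

-1.864e-18


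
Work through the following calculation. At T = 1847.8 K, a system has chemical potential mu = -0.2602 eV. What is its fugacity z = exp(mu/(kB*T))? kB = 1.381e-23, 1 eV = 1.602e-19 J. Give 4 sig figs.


Step 1: Convert mu to Joules: -0.2602*1.602e-19 = -4.168e-20 J
Step 2: kB*T = 1.381e-23*1847.8 = 2.552e-20 J
Step 3: mu/(kB*T) = -1.634
Step 4: z = exp(-1.634) = 0.1952

0.1952


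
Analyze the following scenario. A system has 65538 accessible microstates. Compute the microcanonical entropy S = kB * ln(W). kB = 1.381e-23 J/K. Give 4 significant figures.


Step 1: ln(W) = ln(65538) = 11.09
Step 2: S = kB * ln(W) = 1.381e-23 * 11.09
Step 3: S = 1.532e-22 J/K

1.532e-22


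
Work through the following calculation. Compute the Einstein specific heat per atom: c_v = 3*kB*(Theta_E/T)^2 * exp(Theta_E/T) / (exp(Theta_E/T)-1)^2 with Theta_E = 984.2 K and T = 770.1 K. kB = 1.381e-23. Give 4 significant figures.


Step 1: x = Theta_E/T = 984.2/770.1 = 1.278
Step 2: x^2 = 1.633
Step 3: exp(x) = 3.59
Step 4: c_v = 3*1.381e-23*1.633*3.59/(3.59-1)^2 = 3.622e-23

3.622e-23


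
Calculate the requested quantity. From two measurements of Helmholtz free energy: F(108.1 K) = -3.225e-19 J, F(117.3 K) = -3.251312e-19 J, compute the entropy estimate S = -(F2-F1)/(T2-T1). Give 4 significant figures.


Step 1: dF = F2 - F1 = -3.251312e-19 - (-3.225e-19) = -2.6312e-21 J
Step 2: dT = T2 - T1 = 117.3 - 108.1 = 9.2 K
Step 3: S = -dF/dT = -(-2.6312e-21)/9.2 = 2.86e-22 J/K

2.86e-22


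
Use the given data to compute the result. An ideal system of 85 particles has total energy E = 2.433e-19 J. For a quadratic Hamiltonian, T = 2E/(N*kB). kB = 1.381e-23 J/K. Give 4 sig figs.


Step 1: Numerator = 2*E = 2*2.433e-19 = 4.866e-19 J
Step 2: Denominator = N*kB = 85*1.381e-23 = 1.174e-21
Step 3: T = 4.866e-19 / 1.174e-21 = 414.5 K

414.5


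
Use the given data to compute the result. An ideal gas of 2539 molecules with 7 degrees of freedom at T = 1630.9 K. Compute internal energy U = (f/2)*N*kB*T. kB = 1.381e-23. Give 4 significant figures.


Step 1: f/2 = 7/2 = 3.5
Step 2: N*kB*T = 2539*1.381e-23*1630.9 = 5.719e-17
Step 3: U = 3.5 * 5.719e-17 = 2.001e-16 J

2.001e-16


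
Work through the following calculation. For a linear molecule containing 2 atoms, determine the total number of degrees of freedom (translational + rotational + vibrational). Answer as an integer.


Step 1: Translational DOF = 3
Step 2: Rotational DOF (linear) = 2
Step 3: Vibrational DOF = 3*2 - 5 = 1
Step 4: Total = 3 + 2 + 1 = 6

6


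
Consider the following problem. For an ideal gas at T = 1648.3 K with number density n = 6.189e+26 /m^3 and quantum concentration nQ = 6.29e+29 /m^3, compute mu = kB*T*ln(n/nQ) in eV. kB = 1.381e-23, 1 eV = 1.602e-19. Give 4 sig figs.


Step 1: n/nQ = 6.189e+26/6.29e+29 = 0.0009839
Step 2: ln(n/nQ) = -6.924
Step 3: mu = kB*T*ln(n/nQ) = 2.276e-20*-6.924 = -1.576e-19 J
Step 4: Convert to eV: -1.576e-19/1.602e-19 = -0.9838 eV

-0.9838


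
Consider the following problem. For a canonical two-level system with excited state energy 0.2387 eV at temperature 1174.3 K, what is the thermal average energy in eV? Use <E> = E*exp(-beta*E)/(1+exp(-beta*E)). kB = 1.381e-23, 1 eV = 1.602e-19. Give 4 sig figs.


Step 1: beta*E = 0.2387*1.602e-19/(1.381e-23*1174.3) = 2.358
Step 2: exp(-beta*E) = 0.09461
Step 3: <E> = 0.2387*0.09461/(1+0.09461) = 0.02063 eV

0.02063


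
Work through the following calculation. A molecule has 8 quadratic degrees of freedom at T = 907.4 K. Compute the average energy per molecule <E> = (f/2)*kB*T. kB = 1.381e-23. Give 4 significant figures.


Step 1: f/2 = 8/2 = 4
Step 2: kB*T = 1.381e-23 * 907.4 = 1.253e-20
Step 3: <E> = 4 * 1.253e-20 = 5.012e-20 J

5.012e-20


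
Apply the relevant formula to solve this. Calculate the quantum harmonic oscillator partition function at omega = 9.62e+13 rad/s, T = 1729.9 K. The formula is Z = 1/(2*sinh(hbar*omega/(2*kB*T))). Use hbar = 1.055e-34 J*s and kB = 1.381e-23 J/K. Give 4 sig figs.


Step 1: Compute x = hbar*omega/(kB*T) = 1.055e-34*9.62e+13/(1.381e-23*1729.9) = 0.4248
Step 2: x/2 = 0.2124
Step 3: sinh(x/2) = 0.214
Step 4: Z = 1/(2*0.214) = 2.336

2.336


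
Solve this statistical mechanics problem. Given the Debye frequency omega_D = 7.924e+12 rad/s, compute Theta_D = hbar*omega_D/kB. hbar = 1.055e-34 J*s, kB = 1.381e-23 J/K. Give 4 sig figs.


Step 1: hbar*omega_D = 1.055e-34 * 7.924e+12 = 8.36e-22 J
Step 2: Theta_D = 8.36e-22 / 1.381e-23
Step 3: Theta_D = 60.53 K

60.53


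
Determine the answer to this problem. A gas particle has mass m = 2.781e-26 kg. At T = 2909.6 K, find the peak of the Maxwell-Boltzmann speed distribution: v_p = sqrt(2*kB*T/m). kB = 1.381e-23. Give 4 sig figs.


Step 1: Numerator = 2*kB*T = 2*1.381e-23*2909.6 = 8.036e-20
Step 2: Ratio = 8.036e-20 / 2.781e-26 = 2.89e+06
Step 3: v_p = sqrt(2.89e+06) = 1700 m/s

1700


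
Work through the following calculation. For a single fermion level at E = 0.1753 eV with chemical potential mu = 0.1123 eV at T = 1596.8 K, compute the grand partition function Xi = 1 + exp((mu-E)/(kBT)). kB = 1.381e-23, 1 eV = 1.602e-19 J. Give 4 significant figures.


Step 1: (mu - E) = 0.1123 - 0.1753 = -0.063 eV
Step 2: x = (mu-E)*eV/(kB*T) = -0.063*1.602e-19/(1.381e-23*1596.8) = -0.4577
Step 3: exp(x) = 0.6328
Step 4: Xi = 1 + 0.6328 = 1.633

1.633


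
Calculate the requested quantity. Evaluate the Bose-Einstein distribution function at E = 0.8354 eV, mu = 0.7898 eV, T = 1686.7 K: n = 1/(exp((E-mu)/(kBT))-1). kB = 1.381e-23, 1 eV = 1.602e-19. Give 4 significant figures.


Step 1: (E - mu) = 0.0456 eV
Step 2: x = (E-mu)*eV/(kB*T) = 0.0456*1.602e-19/(1.381e-23*1686.7) = 0.3136
Step 3: exp(x) = 1.368
Step 4: n = 1/(exp(x)-1) = 2.715

2.715


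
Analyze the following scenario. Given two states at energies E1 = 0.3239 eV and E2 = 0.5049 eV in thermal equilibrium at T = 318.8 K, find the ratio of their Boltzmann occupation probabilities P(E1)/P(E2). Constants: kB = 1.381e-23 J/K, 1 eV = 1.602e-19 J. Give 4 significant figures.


Step 1: Compute energy difference dE = E1 - E2 = 0.3239 - 0.5049 = -0.181 eV
Step 2: Convert to Joules: dE_J = -0.181 * 1.602e-19 = -2.9e-20 J
Step 3: Compute exponent = -dE_J / (kB * T) = -(-2.9e-20) / (1.381e-23 * 318.8) = 6.586
Step 4: P(E1)/P(E2) = exp(6.586) = 725

725


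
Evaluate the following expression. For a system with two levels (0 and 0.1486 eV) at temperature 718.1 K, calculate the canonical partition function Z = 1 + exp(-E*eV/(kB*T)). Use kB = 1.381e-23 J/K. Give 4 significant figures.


Step 1: Compute beta*E = E*eV/(kB*T) = 0.1486*1.602e-19/(1.381e-23*718.1) = 2.401
Step 2: exp(-beta*E) = exp(-2.401) = 0.09067
Step 3: Z = 1 + 0.09067 = 1.091

1.091


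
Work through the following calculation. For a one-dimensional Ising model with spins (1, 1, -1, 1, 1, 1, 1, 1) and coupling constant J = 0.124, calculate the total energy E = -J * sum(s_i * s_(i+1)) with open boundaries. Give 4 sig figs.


Step 1: Nearest-neighbor products: 1, -1, -1, 1, 1, 1, 1
Step 2: Sum of products = 3
Step 3: E = -0.124 * 3 = -0.372

-0.372


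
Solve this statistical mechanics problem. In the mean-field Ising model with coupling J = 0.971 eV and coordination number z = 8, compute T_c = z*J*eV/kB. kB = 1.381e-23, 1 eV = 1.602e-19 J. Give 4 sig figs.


Step 1: z*J = 8*0.971 = 7.768 eV
Step 2: Convert to Joules: 7.768*1.602e-19 = 1.244e-18 J
Step 3: T_c = 1.244e-18 / 1.381e-23 = 9.011e+04 K

9.011e+04


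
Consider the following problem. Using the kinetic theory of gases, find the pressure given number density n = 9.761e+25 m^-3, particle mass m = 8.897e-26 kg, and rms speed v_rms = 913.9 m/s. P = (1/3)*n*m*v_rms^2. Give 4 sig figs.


Step 1: v_rms^2 = 913.9^2 = 8.352e+05
Step 2: n*m = 9.761e+25*8.897e-26 = 8.684
Step 3: P = (1/3)*8.684*8.352e+05 = 2.418e+06 Pa

2.418e+06


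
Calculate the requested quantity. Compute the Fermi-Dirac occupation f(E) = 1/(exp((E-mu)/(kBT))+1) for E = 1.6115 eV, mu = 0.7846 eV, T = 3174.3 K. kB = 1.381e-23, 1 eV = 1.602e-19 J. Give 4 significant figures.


Step 1: (E - mu) = 1.6115 - 0.7846 = 0.8269 eV
Step 2: Convert: (E-mu)*eV = 1.325e-19 J
Step 3: x = (E-mu)*eV/(kB*T) = 3.022
Step 4: f = 1/(exp(3.022)+1) = 0.04645

0.04645


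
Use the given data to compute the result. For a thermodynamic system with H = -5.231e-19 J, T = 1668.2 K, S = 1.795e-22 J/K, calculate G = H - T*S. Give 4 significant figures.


Step 1: T*S = 1668.2 * 1.795e-22 = 2.994e-19 J
Step 2: G = H - T*S = -5.231e-19 - 2.994e-19
Step 3: G = -8.225e-19 J

-8.225e-19


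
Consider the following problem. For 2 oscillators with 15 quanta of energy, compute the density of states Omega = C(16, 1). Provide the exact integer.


Step 1: Use binomial coefficient C(16, 1)
Step 2: Numerator = 16! / 15!
Step 3: Denominator = 1!
Step 4: Omega = 16

16


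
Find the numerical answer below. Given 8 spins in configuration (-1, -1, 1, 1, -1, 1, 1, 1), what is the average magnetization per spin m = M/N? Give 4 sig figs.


Step 1: Count up spins (+1): 5, down spins (-1): 3
Step 2: Total magnetization M = 5 - 3 = 2
Step 3: m = M/N = 2/8 = 0.25

0.25


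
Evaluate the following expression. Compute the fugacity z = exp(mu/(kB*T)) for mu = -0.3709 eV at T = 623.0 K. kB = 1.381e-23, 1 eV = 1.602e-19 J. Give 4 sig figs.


Step 1: Convert mu to Joules: -0.3709*1.602e-19 = -5.942e-20 J
Step 2: kB*T = 1.381e-23*623.0 = 8.604e-21 J
Step 3: mu/(kB*T) = -6.906
Step 4: z = exp(-6.906) = 0.001002

0.001002


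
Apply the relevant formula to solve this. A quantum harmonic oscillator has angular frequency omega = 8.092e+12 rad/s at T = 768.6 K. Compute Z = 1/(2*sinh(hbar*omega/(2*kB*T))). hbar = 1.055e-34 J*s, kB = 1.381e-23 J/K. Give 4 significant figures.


Step 1: Compute x = hbar*omega/(kB*T) = 1.055e-34*8.092e+12/(1.381e-23*768.6) = 0.08043
Step 2: x/2 = 0.04021
Step 3: sinh(x/2) = 0.04023
Step 4: Z = 1/(2*0.04023) = 12.43

12.43


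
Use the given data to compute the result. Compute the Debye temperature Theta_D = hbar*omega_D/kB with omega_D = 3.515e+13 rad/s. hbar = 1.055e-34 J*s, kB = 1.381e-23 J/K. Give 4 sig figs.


Step 1: hbar*omega_D = 1.055e-34 * 3.515e+13 = 3.708e-21 J
Step 2: Theta_D = 3.708e-21 / 1.381e-23
Step 3: Theta_D = 268.5 K

268.5


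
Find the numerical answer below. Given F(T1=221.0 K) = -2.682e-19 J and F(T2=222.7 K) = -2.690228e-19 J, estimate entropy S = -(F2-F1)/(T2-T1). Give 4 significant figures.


Step 1: dF = F2 - F1 = -2.690228e-19 - (-2.682e-19) = -8.228e-22 J
Step 2: dT = T2 - T1 = 222.7 - 221.0 = 1.7 K
Step 3: S = -dF/dT = -(-8.228e-22)/1.7 = 4.84e-22 J/K

4.84e-22


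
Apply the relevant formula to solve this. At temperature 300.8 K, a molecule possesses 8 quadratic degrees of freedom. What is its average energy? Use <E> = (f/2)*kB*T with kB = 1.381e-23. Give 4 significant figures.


Step 1: f/2 = 8/2 = 4
Step 2: kB*T = 1.381e-23 * 300.8 = 4.154e-21
Step 3: <E> = 4 * 4.154e-21 = 1.662e-20 J

1.662e-20


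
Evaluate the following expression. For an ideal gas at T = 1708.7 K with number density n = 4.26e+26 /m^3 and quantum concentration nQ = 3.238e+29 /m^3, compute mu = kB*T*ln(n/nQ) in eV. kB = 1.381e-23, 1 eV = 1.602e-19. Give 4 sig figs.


Step 1: n/nQ = 4.26e+26/3.238e+29 = 0.001316
Step 2: ln(n/nQ) = -6.633
Step 3: mu = kB*T*ln(n/nQ) = 2.36e-20*-6.633 = -1.565e-19 J
Step 4: Convert to eV: -1.565e-19/1.602e-19 = -0.9771 eV

-0.9771


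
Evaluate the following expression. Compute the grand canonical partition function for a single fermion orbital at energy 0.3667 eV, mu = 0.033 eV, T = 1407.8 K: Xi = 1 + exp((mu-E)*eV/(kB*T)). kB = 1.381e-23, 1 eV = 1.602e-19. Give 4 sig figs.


Step 1: (mu - E) = 0.033 - 0.3667 = -0.3337 eV
Step 2: x = (mu-E)*eV/(kB*T) = -0.3337*1.602e-19/(1.381e-23*1407.8) = -2.75
Step 3: exp(x) = 0.06395
Step 4: Xi = 1 + 0.06395 = 1.064

1.064


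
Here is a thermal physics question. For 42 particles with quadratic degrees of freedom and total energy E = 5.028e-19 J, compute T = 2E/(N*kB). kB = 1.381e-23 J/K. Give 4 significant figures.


Step 1: Numerator = 2*E = 2*5.028e-19 = 1.006e-18 J
Step 2: Denominator = N*kB = 42*1.381e-23 = 5.8e-22
Step 3: T = 1.006e-18 / 5.8e-22 = 1734 K

1734


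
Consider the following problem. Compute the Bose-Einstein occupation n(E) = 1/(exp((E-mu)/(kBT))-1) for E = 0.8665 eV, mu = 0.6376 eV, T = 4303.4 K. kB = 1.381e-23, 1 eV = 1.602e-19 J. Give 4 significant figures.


Step 1: (E - mu) = 0.2289 eV
Step 2: x = (E-mu)*eV/(kB*T) = 0.2289*1.602e-19/(1.381e-23*4303.4) = 0.617
Step 3: exp(x) = 1.853
Step 4: n = 1/(exp(x)-1) = 1.172

1.172


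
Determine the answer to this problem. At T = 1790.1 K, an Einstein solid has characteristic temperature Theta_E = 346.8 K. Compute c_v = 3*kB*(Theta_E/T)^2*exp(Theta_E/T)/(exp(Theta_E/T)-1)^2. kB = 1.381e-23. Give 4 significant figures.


Step 1: x = Theta_E/T = 346.8/1790.1 = 0.1937
Step 2: x^2 = 0.03753
Step 3: exp(x) = 1.214
Step 4: c_v = 3*1.381e-23*0.03753*1.214/(1.214-1)^2 = 4.13e-23

4.13e-23


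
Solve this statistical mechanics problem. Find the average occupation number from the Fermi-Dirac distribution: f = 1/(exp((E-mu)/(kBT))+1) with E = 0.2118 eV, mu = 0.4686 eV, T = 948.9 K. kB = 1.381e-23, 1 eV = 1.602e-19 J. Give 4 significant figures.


Step 1: (E - mu) = 0.2118 - 0.4686 = -0.2568 eV
Step 2: Convert: (E-mu)*eV = -4.114e-20 J
Step 3: x = (E-mu)*eV/(kB*T) = -3.139
Step 4: f = 1/(exp(-3.139)+1) = 0.9585

0.9585


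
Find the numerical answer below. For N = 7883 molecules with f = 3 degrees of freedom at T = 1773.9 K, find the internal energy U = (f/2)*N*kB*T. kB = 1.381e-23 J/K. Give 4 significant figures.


Step 1: f/2 = 3/2 = 1.5
Step 2: N*kB*T = 7883*1.381e-23*1773.9 = 1.931e-16
Step 3: U = 1.5 * 1.931e-16 = 2.897e-16 J

2.897e-16


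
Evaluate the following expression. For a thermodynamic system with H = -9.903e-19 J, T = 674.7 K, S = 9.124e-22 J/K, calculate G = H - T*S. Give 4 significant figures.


Step 1: T*S = 674.7 * 9.124e-22 = 6.156e-19 J
Step 2: G = H - T*S = -9.903e-19 - 6.156e-19
Step 3: G = -1.606e-18 J

-1.606e-18


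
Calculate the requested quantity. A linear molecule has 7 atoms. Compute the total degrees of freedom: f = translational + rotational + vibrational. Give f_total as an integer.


Step 1: Translational DOF = 3
Step 2: Rotational DOF (linear) = 2
Step 3: Vibrational DOF = 3*7 - 5 = 16
Step 4: Total = 3 + 2 + 16 = 21

21


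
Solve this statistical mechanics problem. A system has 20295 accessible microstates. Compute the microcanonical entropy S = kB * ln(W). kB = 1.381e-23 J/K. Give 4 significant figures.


Step 1: ln(W) = ln(20295) = 9.918
Step 2: S = kB * ln(W) = 1.381e-23 * 9.918
Step 3: S = 1.37e-22 J/K

1.37e-22


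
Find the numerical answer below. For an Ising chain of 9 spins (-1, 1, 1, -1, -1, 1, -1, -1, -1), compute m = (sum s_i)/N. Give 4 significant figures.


Step 1: Count up spins (+1): 3, down spins (-1): 6
Step 2: Total magnetization M = 3 - 6 = -3
Step 3: m = M/N = -3/9 = -0.3333

-0.3333


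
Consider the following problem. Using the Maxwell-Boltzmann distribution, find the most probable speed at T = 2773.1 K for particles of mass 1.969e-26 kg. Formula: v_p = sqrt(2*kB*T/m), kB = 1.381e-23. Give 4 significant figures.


Step 1: Numerator = 2*kB*T = 2*1.381e-23*2773.1 = 7.659e-20
Step 2: Ratio = 7.659e-20 / 1.969e-26 = 3.89e+06
Step 3: v_p = sqrt(3.89e+06) = 1972 m/s

1972


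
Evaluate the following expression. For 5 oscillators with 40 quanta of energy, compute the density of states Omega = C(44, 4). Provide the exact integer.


Step 1: Use binomial coefficient C(44, 4)
Step 2: Numerator = 44! / 40!
Step 3: Denominator = 4!
Step 4: Omega = 135751

135751


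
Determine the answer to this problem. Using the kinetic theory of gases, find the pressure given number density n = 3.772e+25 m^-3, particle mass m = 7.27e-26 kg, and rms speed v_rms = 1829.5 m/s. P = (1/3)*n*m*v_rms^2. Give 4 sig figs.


Step 1: v_rms^2 = 1829.5^2 = 3.347e+06
Step 2: n*m = 3.772e+25*7.27e-26 = 2.742
Step 3: P = (1/3)*2.742*3.347e+06 = 3.059e+06 Pa

3.059e+06


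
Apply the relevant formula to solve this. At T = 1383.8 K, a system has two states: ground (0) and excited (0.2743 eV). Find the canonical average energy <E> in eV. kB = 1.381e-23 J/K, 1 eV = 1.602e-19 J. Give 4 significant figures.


Step 1: beta*E = 0.2743*1.602e-19/(1.381e-23*1383.8) = 2.299
Step 2: exp(-beta*E) = 0.1003
Step 3: <E> = 0.2743*0.1003/(1+0.1003) = 0.02501 eV

0.02501


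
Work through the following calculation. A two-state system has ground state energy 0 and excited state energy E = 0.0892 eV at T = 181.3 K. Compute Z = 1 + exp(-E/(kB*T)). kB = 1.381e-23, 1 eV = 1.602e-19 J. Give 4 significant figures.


Step 1: Compute beta*E = E*eV/(kB*T) = 0.0892*1.602e-19/(1.381e-23*181.3) = 5.707
Step 2: exp(-beta*E) = exp(-5.707) = 0.003321
Step 3: Z = 1 + 0.003321 = 1.003

1.003


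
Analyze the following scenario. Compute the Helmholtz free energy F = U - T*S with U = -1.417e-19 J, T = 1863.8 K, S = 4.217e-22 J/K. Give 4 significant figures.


Step 1: T*S = 1863.8 * 4.217e-22 = 7.86e-19 J
Step 2: F = U - T*S = -1.417e-19 - 7.86e-19
Step 3: F = -9.277e-19 J

-9.277e-19


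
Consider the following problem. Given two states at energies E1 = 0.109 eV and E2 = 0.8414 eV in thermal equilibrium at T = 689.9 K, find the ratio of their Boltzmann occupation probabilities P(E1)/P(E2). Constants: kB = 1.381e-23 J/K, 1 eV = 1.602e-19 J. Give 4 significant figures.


Step 1: Compute energy difference dE = E1 - E2 = 0.109 - 0.8414 = -0.7324 eV
Step 2: Convert to Joules: dE_J = -0.7324 * 1.602e-19 = -1.173e-19 J
Step 3: Compute exponent = -dE_J / (kB * T) = -(-1.173e-19) / (1.381e-23 * 689.9) = 12.31
Step 4: P(E1)/P(E2) = exp(12.31) = 2.23e+05

2.23e+05


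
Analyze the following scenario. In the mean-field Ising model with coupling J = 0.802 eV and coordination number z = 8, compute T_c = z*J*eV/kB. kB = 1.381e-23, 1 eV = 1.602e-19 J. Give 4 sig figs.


Step 1: z*J = 8*0.802 = 6.416 eV
Step 2: Convert to Joules: 6.416*1.602e-19 = 1.028e-18 J
Step 3: T_c = 1.028e-18 / 1.381e-23 = 7.443e+04 K

7.443e+04


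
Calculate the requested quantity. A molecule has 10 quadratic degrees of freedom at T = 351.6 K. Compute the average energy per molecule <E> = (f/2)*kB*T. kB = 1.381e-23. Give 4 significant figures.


Step 1: f/2 = 10/2 = 5
Step 2: kB*T = 1.381e-23 * 351.6 = 4.856e-21
Step 3: <E> = 5 * 4.856e-21 = 2.428e-20 J

2.428e-20


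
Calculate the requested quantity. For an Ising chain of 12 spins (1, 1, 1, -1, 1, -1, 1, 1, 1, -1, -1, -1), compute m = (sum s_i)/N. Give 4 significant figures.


Step 1: Count up spins (+1): 7, down spins (-1): 5
Step 2: Total magnetization M = 7 - 5 = 2
Step 3: m = M/N = 2/12 = 0.1667

0.1667


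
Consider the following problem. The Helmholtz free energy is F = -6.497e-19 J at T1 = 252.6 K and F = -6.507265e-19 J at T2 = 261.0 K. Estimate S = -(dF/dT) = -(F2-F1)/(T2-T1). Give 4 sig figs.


Step 1: dF = F2 - F1 = -6.507265e-19 - (-6.497e-19) = -1.0265e-21 J
Step 2: dT = T2 - T1 = 261.0 - 252.6 = 8.4 K
Step 3: S = -dF/dT = -(-1.0265e-21)/8.4 = 1.222e-22 J/K

1.222e-22


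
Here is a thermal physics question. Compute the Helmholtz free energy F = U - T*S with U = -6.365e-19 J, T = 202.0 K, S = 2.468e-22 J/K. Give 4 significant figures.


Step 1: T*S = 202.0 * 2.468e-22 = 4.985e-20 J
Step 2: F = U - T*S = -6.365e-19 - 4.985e-20
Step 3: F = -6.864e-19 J

-6.864e-19


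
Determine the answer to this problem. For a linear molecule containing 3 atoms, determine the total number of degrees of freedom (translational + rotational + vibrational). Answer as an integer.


Step 1: Translational DOF = 3
Step 2: Rotational DOF (linear) = 2
Step 3: Vibrational DOF = 3*3 - 5 = 4
Step 4: Total = 3 + 2 + 4 = 9

9


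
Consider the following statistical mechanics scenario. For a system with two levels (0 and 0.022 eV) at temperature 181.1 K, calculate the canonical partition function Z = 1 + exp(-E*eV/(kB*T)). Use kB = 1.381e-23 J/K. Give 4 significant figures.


Step 1: Compute beta*E = E*eV/(kB*T) = 0.022*1.602e-19/(1.381e-23*181.1) = 1.409
Step 2: exp(-beta*E) = exp(-1.409) = 0.2443
Step 3: Z = 1 + 0.2443 = 1.244

1.244


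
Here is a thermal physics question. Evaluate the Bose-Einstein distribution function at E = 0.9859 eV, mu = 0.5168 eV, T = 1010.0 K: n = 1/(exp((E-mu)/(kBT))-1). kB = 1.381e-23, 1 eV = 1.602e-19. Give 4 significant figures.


Step 1: (E - mu) = 0.4691 eV
Step 2: x = (E-mu)*eV/(kB*T) = 0.4691*1.602e-19/(1.381e-23*1010.0) = 5.388
Step 3: exp(x) = 218.7
Step 4: n = 1/(exp(x)-1) = 0.004593

0.004593


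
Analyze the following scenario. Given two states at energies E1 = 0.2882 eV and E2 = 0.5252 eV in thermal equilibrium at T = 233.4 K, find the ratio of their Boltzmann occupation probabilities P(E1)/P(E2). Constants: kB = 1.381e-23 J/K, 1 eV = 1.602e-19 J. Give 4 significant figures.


Step 1: Compute energy difference dE = E1 - E2 = 0.2882 - 0.5252 = -0.237 eV
Step 2: Convert to Joules: dE_J = -0.237 * 1.602e-19 = -3.797e-20 J
Step 3: Compute exponent = -dE_J / (kB * T) = -(-3.797e-20) / (1.381e-23 * 233.4) = 11.78
Step 4: P(E1)/P(E2) = exp(11.78) = 1.305e+05

1.305e+05


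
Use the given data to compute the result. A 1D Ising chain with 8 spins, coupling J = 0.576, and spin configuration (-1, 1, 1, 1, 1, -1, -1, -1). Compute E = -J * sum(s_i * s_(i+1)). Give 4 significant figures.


Step 1: Nearest-neighbor products: -1, 1, 1, 1, -1, 1, 1
Step 2: Sum of products = 3
Step 3: E = -0.576 * 3 = -1.728

-1.728


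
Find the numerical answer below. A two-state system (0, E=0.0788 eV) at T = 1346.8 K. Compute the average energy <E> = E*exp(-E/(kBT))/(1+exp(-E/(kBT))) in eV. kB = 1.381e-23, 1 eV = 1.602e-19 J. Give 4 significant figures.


Step 1: beta*E = 0.0788*1.602e-19/(1.381e-23*1346.8) = 0.6787
Step 2: exp(-beta*E) = 0.5073
Step 3: <E> = 0.0788*0.5073/(1+0.5073) = 0.02652 eV

0.02652


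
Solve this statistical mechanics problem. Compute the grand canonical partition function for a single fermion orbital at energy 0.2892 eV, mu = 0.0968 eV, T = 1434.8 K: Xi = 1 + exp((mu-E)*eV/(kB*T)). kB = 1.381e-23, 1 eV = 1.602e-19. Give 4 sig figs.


Step 1: (mu - E) = 0.0968 - 0.2892 = -0.1924 eV
Step 2: x = (mu-E)*eV/(kB*T) = -0.1924*1.602e-19/(1.381e-23*1434.8) = -1.556
Step 3: exp(x) = 0.2111
Step 4: Xi = 1 + 0.2111 = 1.211

1.211


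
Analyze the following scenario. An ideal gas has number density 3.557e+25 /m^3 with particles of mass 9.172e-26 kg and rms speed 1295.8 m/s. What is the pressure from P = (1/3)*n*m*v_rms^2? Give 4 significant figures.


Step 1: v_rms^2 = 1295.8^2 = 1.679e+06
Step 2: n*m = 3.557e+25*9.172e-26 = 3.262
Step 3: P = (1/3)*3.262*1.679e+06 = 1.826e+06 Pa

1.826e+06


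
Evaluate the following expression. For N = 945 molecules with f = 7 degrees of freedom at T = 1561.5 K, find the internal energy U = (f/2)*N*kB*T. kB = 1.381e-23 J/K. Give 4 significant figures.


Step 1: f/2 = 7/2 = 3.5
Step 2: N*kB*T = 945*1.381e-23*1561.5 = 2.038e-17
Step 3: U = 3.5 * 2.038e-17 = 7.132e-17 J

7.132e-17


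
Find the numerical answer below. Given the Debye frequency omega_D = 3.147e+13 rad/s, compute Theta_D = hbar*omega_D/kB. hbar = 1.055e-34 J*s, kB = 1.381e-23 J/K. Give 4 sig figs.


Step 1: hbar*omega_D = 1.055e-34 * 3.147e+13 = 3.32e-21 J
Step 2: Theta_D = 3.32e-21 / 1.381e-23
Step 3: Theta_D = 240.4 K

240.4


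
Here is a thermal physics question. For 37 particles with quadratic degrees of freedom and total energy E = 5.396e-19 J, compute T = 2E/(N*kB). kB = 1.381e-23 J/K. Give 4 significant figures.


Step 1: Numerator = 2*E = 2*5.396e-19 = 1.079e-18 J
Step 2: Denominator = N*kB = 37*1.381e-23 = 5.11e-22
Step 3: T = 1.079e-18 / 5.11e-22 = 2112 K

2112


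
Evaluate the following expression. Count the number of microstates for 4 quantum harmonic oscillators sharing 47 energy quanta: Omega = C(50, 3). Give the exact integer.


Step 1: Use binomial coefficient C(50, 3)
Step 2: Numerator = 50! / 47!
Step 3: Denominator = 3!
Step 4: Omega = 19600

19600


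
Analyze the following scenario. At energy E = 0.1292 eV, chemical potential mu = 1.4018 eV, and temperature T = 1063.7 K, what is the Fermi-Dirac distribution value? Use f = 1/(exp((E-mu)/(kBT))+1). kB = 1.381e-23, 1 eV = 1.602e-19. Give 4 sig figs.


Step 1: (E - mu) = 0.1292 - 1.4018 = -1.273 eV
Step 2: Convert: (E-mu)*eV = -2.039e-19 J
Step 3: x = (E-mu)*eV/(kB*T) = -13.88
Step 4: f = 1/(exp(-13.88)+1) = 1

1


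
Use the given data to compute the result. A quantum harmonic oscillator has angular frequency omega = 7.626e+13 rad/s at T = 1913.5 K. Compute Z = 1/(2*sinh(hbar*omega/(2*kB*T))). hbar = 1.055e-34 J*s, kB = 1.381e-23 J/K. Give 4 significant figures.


Step 1: Compute x = hbar*omega/(kB*T) = 1.055e-34*7.626e+13/(1.381e-23*1913.5) = 0.3045
Step 2: x/2 = 0.1522
Step 3: sinh(x/2) = 0.1528
Step 4: Z = 1/(2*0.1528) = 3.272

3.272


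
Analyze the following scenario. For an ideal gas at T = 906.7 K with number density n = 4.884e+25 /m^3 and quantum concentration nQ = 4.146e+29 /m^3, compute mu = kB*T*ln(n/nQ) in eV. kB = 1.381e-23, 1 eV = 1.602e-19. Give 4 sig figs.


Step 1: n/nQ = 4.884e+25/4.146e+29 = 0.0001178
Step 2: ln(n/nQ) = -9.047
Step 3: mu = kB*T*ln(n/nQ) = 1.252e-20*-9.047 = -1.133e-19 J
Step 4: Convert to eV: -1.133e-19/1.602e-19 = -0.7071 eV

-0.7071


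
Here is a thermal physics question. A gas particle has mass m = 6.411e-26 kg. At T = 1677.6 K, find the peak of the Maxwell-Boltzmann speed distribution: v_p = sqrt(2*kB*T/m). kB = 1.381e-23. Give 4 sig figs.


Step 1: Numerator = 2*kB*T = 2*1.381e-23*1677.6 = 4.634e-20
Step 2: Ratio = 4.634e-20 / 6.411e-26 = 7.227e+05
Step 3: v_p = sqrt(7.227e+05) = 850.1 m/s

850.1


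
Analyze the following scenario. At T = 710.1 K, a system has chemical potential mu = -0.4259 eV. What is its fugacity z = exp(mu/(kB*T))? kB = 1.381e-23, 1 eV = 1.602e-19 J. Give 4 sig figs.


Step 1: Convert mu to Joules: -0.4259*1.602e-19 = -6.823e-20 J
Step 2: kB*T = 1.381e-23*710.1 = 9.806e-21 J
Step 3: mu/(kB*T) = -6.958
Step 4: z = exp(-6.958) = 0.0009514

0.0009514


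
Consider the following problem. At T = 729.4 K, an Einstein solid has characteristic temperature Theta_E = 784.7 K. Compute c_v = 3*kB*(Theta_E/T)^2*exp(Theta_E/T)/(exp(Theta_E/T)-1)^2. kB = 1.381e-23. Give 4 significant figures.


Step 1: x = Theta_E/T = 784.7/729.4 = 1.076
Step 2: x^2 = 1.157
Step 3: exp(x) = 2.932
Step 4: c_v = 3*1.381e-23*1.157*2.932/(2.932-1)^2 = 3.766e-23

3.766e-23


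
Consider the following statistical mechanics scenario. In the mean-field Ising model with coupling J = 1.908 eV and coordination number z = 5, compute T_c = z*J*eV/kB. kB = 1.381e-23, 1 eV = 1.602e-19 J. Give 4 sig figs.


Step 1: z*J = 5*1.908 = 9.54 eV
Step 2: Convert to Joules: 9.54*1.602e-19 = 1.528e-18 J
Step 3: T_c = 1.528e-18 / 1.381e-23 = 1.107e+05 K

1.107e+05


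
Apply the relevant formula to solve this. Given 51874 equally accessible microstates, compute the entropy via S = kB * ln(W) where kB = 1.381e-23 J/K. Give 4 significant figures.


Step 1: ln(W) = ln(51874) = 10.86
Step 2: S = kB * ln(W) = 1.381e-23 * 10.86
Step 3: S = 1.499e-22 J/K

1.499e-22


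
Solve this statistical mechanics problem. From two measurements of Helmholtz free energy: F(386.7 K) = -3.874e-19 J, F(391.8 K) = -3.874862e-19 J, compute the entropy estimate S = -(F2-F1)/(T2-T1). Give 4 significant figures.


Step 1: dF = F2 - F1 = -3.874862e-19 - (-3.874e-19) = -8.62e-23 J
Step 2: dT = T2 - T1 = 391.8 - 386.7 = 5.1 K
Step 3: S = -dF/dT = -(-8.62e-23)/5.1 = 1.69e-23 J/K

1.69e-23


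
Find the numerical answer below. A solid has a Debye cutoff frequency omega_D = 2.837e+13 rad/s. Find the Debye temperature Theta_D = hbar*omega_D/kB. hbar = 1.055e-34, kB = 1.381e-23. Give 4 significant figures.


Step 1: hbar*omega_D = 1.055e-34 * 2.837e+13 = 2.993e-21 J
Step 2: Theta_D = 2.993e-21 / 1.381e-23
Step 3: Theta_D = 216.7 K

216.7


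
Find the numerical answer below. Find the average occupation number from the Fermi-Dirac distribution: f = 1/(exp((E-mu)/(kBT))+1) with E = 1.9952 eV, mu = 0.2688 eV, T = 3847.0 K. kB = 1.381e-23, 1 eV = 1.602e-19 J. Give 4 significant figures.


Step 1: (E - mu) = 1.9952 - 0.2688 = 1.726 eV
Step 2: Convert: (E-mu)*eV = 2.766e-19 J
Step 3: x = (E-mu)*eV/(kB*T) = 5.206
Step 4: f = 1/(exp(5.206)+1) = 0.005455

0.005455


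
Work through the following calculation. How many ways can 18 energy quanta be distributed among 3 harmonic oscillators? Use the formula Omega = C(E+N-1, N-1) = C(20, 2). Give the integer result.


Step 1: Use binomial coefficient C(20, 2)
Step 2: Numerator = 20! / 18!
Step 3: Denominator = 2!
Step 4: Omega = 190

190


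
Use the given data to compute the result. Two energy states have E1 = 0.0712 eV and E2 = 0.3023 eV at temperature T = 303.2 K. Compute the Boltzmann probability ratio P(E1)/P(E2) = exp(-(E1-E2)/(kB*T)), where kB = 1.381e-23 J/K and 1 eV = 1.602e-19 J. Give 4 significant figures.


Step 1: Compute energy difference dE = E1 - E2 = 0.0712 - 0.3023 = -0.2311 eV
Step 2: Convert to Joules: dE_J = -0.2311 * 1.602e-19 = -3.702e-20 J
Step 3: Compute exponent = -dE_J / (kB * T) = -(-3.702e-20) / (1.381e-23 * 303.2) = 8.842
Step 4: P(E1)/P(E2) = exp(8.842) = 6917

6917


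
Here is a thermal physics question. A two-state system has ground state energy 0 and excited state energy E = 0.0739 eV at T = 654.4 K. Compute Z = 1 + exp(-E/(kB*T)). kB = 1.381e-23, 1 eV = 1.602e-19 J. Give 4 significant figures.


Step 1: Compute beta*E = E*eV/(kB*T) = 0.0739*1.602e-19/(1.381e-23*654.4) = 1.31
Step 2: exp(-beta*E) = exp(-1.31) = 0.2698
Step 3: Z = 1 + 0.2698 = 1.27

1.27


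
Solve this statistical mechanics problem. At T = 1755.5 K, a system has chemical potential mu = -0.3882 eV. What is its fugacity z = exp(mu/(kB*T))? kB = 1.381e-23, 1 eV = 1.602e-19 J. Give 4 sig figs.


Step 1: Convert mu to Joules: -0.3882*1.602e-19 = -6.219e-20 J
Step 2: kB*T = 1.381e-23*1755.5 = 2.424e-20 J
Step 3: mu/(kB*T) = -2.565
Step 4: z = exp(-2.565) = 0.0769

0.0769


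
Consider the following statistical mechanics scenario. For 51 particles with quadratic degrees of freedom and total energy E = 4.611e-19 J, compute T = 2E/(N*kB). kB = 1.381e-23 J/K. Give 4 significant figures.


Step 1: Numerator = 2*E = 2*4.611e-19 = 9.222e-19 J
Step 2: Denominator = N*kB = 51*1.381e-23 = 7.043e-22
Step 3: T = 9.222e-19 / 7.043e-22 = 1309 K

1309


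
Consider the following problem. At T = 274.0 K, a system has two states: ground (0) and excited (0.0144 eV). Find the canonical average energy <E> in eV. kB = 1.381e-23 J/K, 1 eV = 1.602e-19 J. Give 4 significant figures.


Step 1: beta*E = 0.0144*1.602e-19/(1.381e-23*274.0) = 0.6097
Step 2: exp(-beta*E) = 0.5435
Step 3: <E> = 0.0144*0.5435/(1+0.5435) = 0.005071 eV

0.005071


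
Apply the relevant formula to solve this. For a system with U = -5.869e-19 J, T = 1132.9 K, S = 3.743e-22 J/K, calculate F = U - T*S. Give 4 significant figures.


Step 1: T*S = 1132.9 * 3.743e-22 = 4.24e-19 J
Step 2: F = U - T*S = -5.869e-19 - 4.24e-19
Step 3: F = -1.011e-18 J

-1.011e-18


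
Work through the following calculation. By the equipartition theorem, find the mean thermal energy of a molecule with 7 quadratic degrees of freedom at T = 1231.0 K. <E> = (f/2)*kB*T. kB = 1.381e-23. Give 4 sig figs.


Step 1: f/2 = 7/2 = 3.5
Step 2: kB*T = 1.381e-23 * 1231.0 = 1.7e-20
Step 3: <E> = 3.5 * 1.7e-20 = 5.95e-20 J

5.95e-20


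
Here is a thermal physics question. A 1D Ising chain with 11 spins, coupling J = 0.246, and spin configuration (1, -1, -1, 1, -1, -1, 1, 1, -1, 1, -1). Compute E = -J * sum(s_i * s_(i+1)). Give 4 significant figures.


Step 1: Nearest-neighbor products: -1, 1, -1, -1, 1, -1, 1, -1, -1, -1
Step 2: Sum of products = -4
Step 3: E = -0.246 * -4 = 0.984

0.984


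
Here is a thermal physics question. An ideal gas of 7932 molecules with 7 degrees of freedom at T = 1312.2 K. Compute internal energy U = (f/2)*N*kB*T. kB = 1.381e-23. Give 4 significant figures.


Step 1: f/2 = 7/2 = 3.5
Step 2: N*kB*T = 7932*1.381e-23*1312.2 = 1.437e-16
Step 3: U = 3.5 * 1.437e-16 = 5.031e-16 J

5.031e-16


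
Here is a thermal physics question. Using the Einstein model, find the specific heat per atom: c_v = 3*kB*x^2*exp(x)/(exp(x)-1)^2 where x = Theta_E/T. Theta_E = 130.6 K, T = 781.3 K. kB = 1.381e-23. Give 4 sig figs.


Step 1: x = Theta_E/T = 130.6/781.3 = 0.1672
Step 2: x^2 = 0.02794
Step 3: exp(x) = 1.182
Step 4: c_v = 3*1.381e-23*0.02794*1.182/(1.182-1)^2 = 4.133e-23

4.133e-23


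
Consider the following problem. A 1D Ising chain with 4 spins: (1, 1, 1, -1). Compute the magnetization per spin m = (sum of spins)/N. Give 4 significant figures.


Step 1: Count up spins (+1): 3, down spins (-1): 1
Step 2: Total magnetization M = 3 - 1 = 2
Step 3: m = M/N = 2/4 = 0.5

0.5


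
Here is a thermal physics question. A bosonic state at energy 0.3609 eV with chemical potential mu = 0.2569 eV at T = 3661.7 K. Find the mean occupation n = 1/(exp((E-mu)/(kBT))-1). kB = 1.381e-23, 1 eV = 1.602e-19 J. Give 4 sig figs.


Step 1: (E - mu) = 0.104 eV
Step 2: x = (E-mu)*eV/(kB*T) = 0.104*1.602e-19/(1.381e-23*3661.7) = 0.3295
Step 3: exp(x) = 1.39
Step 4: n = 1/(exp(x)-1) = 2.563

2.563


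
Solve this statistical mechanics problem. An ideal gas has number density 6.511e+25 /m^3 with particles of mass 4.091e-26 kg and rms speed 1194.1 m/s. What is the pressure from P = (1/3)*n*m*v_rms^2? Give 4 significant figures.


Step 1: v_rms^2 = 1194.1^2 = 1.426e+06
Step 2: n*m = 6.511e+25*4.091e-26 = 2.664
Step 3: P = (1/3)*2.664*1.426e+06 = 1.266e+06 Pa

1.266e+06


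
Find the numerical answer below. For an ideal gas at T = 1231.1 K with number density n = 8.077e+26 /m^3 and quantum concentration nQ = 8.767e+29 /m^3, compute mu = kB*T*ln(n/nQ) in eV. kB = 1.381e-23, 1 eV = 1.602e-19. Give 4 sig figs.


Step 1: n/nQ = 8.077e+26/8.767e+29 = 0.0009213
Step 2: ln(n/nQ) = -6.99
Step 3: mu = kB*T*ln(n/nQ) = 1.7e-20*-6.99 = -1.188e-19 J
Step 4: Convert to eV: -1.188e-19/1.602e-19 = -0.7418 eV

-0.7418


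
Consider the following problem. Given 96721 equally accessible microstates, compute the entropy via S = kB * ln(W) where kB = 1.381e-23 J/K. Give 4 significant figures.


Step 1: ln(W) = ln(96721) = 11.48
Step 2: S = kB * ln(W) = 1.381e-23 * 11.48
Step 3: S = 1.585e-22 J/K

1.585e-22


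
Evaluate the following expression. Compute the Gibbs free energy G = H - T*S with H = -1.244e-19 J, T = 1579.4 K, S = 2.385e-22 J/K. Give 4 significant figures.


Step 1: T*S = 1579.4 * 2.385e-22 = 3.767e-19 J
Step 2: G = H - T*S = -1.244e-19 - 3.767e-19
Step 3: G = -5.011e-19 J

-5.011e-19


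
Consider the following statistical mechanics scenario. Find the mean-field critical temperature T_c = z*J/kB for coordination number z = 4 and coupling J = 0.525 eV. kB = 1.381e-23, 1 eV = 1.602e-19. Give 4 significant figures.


Step 1: z*J = 4*0.525 = 2.1 eV
Step 2: Convert to Joules: 2.1*1.602e-19 = 3.364e-19 J
Step 3: T_c = 3.364e-19 / 1.381e-23 = 2.436e+04 K

2.436e+04


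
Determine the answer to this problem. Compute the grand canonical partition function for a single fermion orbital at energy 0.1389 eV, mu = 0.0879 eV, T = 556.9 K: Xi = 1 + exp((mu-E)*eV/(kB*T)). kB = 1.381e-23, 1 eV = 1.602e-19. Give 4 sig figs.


Step 1: (mu - E) = 0.0879 - 0.1389 = -0.051 eV
Step 2: x = (mu-E)*eV/(kB*T) = -0.051*1.602e-19/(1.381e-23*556.9) = -1.062
Step 3: exp(x) = 0.3456
Step 4: Xi = 1 + 0.3456 = 1.346

1.346


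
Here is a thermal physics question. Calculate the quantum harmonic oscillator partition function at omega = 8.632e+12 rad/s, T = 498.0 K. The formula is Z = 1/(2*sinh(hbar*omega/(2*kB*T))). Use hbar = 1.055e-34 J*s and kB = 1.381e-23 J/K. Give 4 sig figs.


Step 1: Compute x = hbar*omega/(kB*T) = 1.055e-34*8.632e+12/(1.381e-23*498.0) = 0.1324
Step 2: x/2 = 0.06621
Step 3: sinh(x/2) = 0.06626
Step 4: Z = 1/(2*0.06626) = 7.546

7.546


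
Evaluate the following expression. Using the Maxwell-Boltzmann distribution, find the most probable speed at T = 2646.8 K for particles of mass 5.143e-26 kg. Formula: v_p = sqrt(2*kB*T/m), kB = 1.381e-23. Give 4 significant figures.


Step 1: Numerator = 2*kB*T = 2*1.381e-23*2646.8 = 7.31e-20
Step 2: Ratio = 7.31e-20 / 5.143e-26 = 1.421e+06
Step 3: v_p = sqrt(1.421e+06) = 1192 m/s

1192


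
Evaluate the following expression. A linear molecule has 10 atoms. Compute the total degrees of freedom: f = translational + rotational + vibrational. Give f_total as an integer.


Step 1: Translational DOF = 3
Step 2: Rotational DOF (linear) = 2
Step 3: Vibrational DOF = 3*10 - 5 = 25
Step 4: Total = 3 + 2 + 25 = 30

30


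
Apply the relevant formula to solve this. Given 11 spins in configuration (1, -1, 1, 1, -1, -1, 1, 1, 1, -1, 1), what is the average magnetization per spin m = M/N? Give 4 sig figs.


Step 1: Count up spins (+1): 7, down spins (-1): 4
Step 2: Total magnetization M = 7 - 4 = 3
Step 3: m = M/N = 3/11 = 0.2727

0.2727


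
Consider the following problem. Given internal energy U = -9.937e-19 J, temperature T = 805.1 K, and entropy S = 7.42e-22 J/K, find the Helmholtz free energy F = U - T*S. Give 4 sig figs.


Step 1: T*S = 805.1 * 7.42e-22 = 5.974e-19 J
Step 2: F = U - T*S = -9.937e-19 - 5.974e-19
Step 3: F = -1.591e-18 J

-1.591e-18


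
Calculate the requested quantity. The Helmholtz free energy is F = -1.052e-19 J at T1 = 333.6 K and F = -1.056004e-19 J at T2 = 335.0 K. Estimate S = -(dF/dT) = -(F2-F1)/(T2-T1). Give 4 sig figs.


Step 1: dF = F2 - F1 = -1.056004e-19 - (-1.052e-19) = -4.004e-22 J
Step 2: dT = T2 - T1 = 335.0 - 333.6 = 1.4 K
Step 3: S = -dF/dT = -(-4.004e-22)/1.4 = 2.86e-22 J/K

2.86e-22
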